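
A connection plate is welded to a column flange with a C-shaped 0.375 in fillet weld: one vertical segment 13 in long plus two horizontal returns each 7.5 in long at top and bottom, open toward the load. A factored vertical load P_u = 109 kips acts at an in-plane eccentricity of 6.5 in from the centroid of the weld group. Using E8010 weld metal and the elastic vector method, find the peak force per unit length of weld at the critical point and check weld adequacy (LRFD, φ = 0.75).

f_max ≈ 9.13 kip/in; adequate

E80XX → F_EXX = 80 ksi.
Total weld length L_w = 28 in. Treat welds as unit-width lines.
Centroid: x̄ = 2×7.5×3.75 / 28 = 2.009 in from the vertical weld.
Polar moment about centroid: J = I_x + I_y = [13³/12 + 2×7.5×6.5²] + [13×2.009² + 2(7.5³/12 + 7.5×1.741²)] = 985.1 in³.
Direct shear f_v = P/L_w = 109 / 28 = 3.893 kip/in (vertical).
Torsion M = P·e = 109 × 6.5 = 708.5 kip·in.
Critical point at (x, y) = (5.491, 6.5) from centroid. f_tx = M·y/J = 4.675 kip/in; f_ty = M·x/J = 3.949 kip/in.
Resultant f_max = √[f_tx² + (f_v + f_ty)²] = √[4.675² + (3.893 + 3.949)²] = 9.13 kip/in.
Capacity per unit length: φr_n = 0.75 × 0.6 × 80 × (0.707 × 0.375) = 9.544 kip/in.
9.13 ≤ 9.544 → adequate.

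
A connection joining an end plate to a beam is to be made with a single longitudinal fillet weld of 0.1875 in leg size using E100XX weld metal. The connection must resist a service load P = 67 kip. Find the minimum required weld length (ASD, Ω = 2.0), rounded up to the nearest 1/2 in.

E100XX → F_EXX = 100 ksi.
Throat t_e = 0.707 × 0.1875 = 0.1326 in.
r_n/Ω = (0.6 × 100 × 0.1326) / 2.0 = 3.977 kip/in.
L_req = P / (r_n/Ω) = 67 / 3.977 = 16.85 in total.
Round up → use L = 17 in.

L = 17 in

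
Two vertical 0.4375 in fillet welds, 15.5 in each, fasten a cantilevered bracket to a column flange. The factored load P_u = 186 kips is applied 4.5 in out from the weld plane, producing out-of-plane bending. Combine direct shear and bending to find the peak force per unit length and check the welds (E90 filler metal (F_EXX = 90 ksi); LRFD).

f_max ≈ 12.1 kip/in; adequate

L_w = 2 × 15.5 = 31 in; section modulus (unit throat) S = 2 × L²/6 = 80.08 in².
Direct shear f_v = P/L_w = 186/31 = 6 kip/in.
Moment M = P × e = 186 × 4.5 = 837 kip·in; bending f_b = M/S = 10.45 kip/in.
f_max = √(f_v² + f_b²) = √(6² + 10.45²) = 12.05 kip/in.
φr_n = 0.75 × 0.6 × 90 × (0.707 × 0.4375) = 12.53 kip/in → adequate.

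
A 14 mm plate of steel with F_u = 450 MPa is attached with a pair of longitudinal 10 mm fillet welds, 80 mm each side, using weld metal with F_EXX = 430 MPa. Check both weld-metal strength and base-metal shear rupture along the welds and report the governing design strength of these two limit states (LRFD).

t_e = 0.707 × 10 = 7.07 mm; L = 160 mm.
Weld metal: φR_n = 0.75 × 0.6 × 430 × 7.07 × 160 × 10⁻³ = 218.9 kN.
Base metal (shear rupture): φR_n = 0.75 × 0.6 × 450 × 14 × 160 × 10⁻³ = 453.6 kN.
Governing: weld metal.

φR_n ≈ 219 kN (weld metal governs)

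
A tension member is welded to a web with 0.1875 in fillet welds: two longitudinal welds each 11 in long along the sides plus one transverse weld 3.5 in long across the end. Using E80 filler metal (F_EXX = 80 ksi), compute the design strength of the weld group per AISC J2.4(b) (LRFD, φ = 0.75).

t_e = 0.707 × 0.1875 = 0.1326 in.
R_nwl = 0.6 × 80 × 0.1326 × 22 = 140 kip (longitudinal, 2 welds).
R_nwt = 0.6 × 80 × 0.1326 × 3.5 = 22.27 kip (transverse, base value).
(i) R_nwl + R_nwt = 162.3 kip; (ii) 0.85 R_nwl + 1.5 R_nwt = 152.4 kip.
R_n = max = 162.3 kip [governs: (i)]; φR_n = 121.7 kip.

φR_n ≈ 122 kip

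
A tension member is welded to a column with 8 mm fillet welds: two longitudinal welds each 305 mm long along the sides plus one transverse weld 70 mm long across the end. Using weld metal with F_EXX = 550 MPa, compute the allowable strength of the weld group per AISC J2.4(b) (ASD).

R_n/Ω ≈ 635 kN

t_e = 0.707 × 8 = 5.656 mm.
R_nwl = 0.6 × 550 × 5.656 × 610 × 10⁻³ = 1139 kN (longitudinal, 2 welds).
R_nwt = 0.6 × 550 × 5.656 × 70 × 10⁻³ = 130.7 kN (transverse, base value).
(i) R_nwl + R_nwt = 1269 kN; (ii) 0.85 R_nwl + 1.5 R_nwt = 1164 kN.
R_n = max = 1269 kN [governs: (i)]; R_n/Ω = 634.6 kN.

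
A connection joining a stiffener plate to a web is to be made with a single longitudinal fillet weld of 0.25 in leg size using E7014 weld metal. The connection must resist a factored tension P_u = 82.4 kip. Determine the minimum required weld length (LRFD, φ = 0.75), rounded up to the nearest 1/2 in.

E70XX → F_EXX = 70 ksi.
Throat t_e = 0.707 × 0.25 = 0.1767 in.
φr_n = 0.75 × 0.6 × 70 × 0.1767 = 5.568 kip/in.
L_req = P_u / φr_n = 82.4 / 5.568 = 14.8 in total.
Round up → use L = 15 in.

L = 15 in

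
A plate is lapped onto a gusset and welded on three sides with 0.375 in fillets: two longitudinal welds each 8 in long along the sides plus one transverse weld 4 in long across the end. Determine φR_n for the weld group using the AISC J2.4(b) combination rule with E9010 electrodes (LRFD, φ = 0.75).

E90XX → F_EXX = 90 ksi.
t_e = 0.707 × 0.375 = 0.2651 in.
R_nwl = 0.6 × 90 × 0.2651 × 16 = 229.1 kip (longitudinal, 2 welds).
R_nwt = 0.6 × 90 × 0.2651 × 4 = 57.27 kip (transverse, base value).
(i) R_nwl + R_nwt = 286.3 kip; (ii) 0.85 R_nwl + 1.5 R_nwt = 280.6 kip.
R_n = max = 286.3 kip [governs: (i)]; φR_n = 214.8 kip.

φR_n ≈ 215 kip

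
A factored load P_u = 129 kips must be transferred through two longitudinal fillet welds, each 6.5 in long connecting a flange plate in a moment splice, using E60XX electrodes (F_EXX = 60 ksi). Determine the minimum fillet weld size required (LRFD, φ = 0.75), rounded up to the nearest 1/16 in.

w = 9/16 in

Total weld length L = 13 in.
Required throat t_e = P_u / (φ × 0.6 F_EXX × L) = 129 / (0.75 × 0.6 × 60 × 13) = 0.3675 in.
Required leg w = t_e / 0.707 = 0.5198 in → use 9/16 in.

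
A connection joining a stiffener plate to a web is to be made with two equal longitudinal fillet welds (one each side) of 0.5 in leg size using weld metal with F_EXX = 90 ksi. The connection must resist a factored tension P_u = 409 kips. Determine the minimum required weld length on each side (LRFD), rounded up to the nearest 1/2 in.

L = 14.5 in on each side

Throat t_e = 0.707 × 0.5 = 0.3535 in.
φr_n = 0.75 × 0.6 × 90 × 0.3535 = 14.32 kips/in.
L_req = P_u / φr_n = 409 / 14.32 = 28.57 in total.
Per side: 28.57 / 2 = 14.28 in.
Round up → use L = 14.5 in on each side.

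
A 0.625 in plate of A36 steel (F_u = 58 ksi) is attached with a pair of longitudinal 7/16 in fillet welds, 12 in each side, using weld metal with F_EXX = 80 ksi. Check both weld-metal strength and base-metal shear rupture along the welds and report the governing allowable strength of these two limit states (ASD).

R_n/Ω ≈ 178 kip (weld metal governs)

t_e = 0.707 × 0.4375 = 0.3093 in; L = 24 in.
Weld metal: R_n/Ω = (1/2.0) × 0.6 × 80 × 0.3093 × 24 = 178.2 kip.
Base metal (shear rupture): R_n/Ω = (1/2.0) × 0.6 × 58 × 0.625 × 24 = 261 kip.
Governing: weld metal.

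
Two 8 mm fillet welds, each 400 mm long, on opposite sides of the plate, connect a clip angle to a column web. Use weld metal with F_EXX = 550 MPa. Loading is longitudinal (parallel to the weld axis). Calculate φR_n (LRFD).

Effective throat t_e = 0.707 × 8 = 5.656 mm.
Total length L = 800 mm; A_we = 5.656 × 800 = 4525 mm².
F_nw = 0.6 F_EXX = 0.6 × 550 = 330 MPa.
φR_n = 0.75 × 330 × 4525 × 10⁻³ = 1120 kN.

φR_n ≈ 1120 kN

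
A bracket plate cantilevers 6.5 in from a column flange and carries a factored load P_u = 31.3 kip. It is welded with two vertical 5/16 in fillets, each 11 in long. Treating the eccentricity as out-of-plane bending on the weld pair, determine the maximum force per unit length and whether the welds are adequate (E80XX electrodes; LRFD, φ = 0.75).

f_max ≈ 5.24 kip/in; adequate

E80XX → F_EXX = 80 ksi.
L_w = 2 × 11 = 22 in; section modulus (unit throat) S = 2 × L²/6 = 40.33 in².
Direct shear f_v = P/L_w = 31.3/22 = 1.423 kip/in.
Moment M = P × e = 31.3 × 6.5 = 203.45 kip·in; bending f_b = M/S = 5.044 kip/in.
f_max = √(f_v² + f_b²) = √(1.423² + 5.044²) = 5.241 kip/in.
φr_n = 0.75 × 0.6 × 80 × (0.707 × 0.3125) = 7.954 kip/in → adequate.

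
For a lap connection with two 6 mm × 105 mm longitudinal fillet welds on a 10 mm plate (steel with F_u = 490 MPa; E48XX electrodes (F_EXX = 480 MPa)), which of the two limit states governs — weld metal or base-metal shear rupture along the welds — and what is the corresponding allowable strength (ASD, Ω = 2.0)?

R_n/Ω ≈ 128 kN (weld metal governs)

t_e = 0.707 × 6 = 4.242 mm; L = 210 mm.
Weld metal: R_n/Ω = (1/2.0) × 0.6 × 480 × 4.242 × 210 × 10⁻³ = 128.3 kN.
Base metal (shear rupture): R_n/Ω = (1/2.0) × 0.6 × 490 × 10 × 210 × 10⁻³ = 308.7 kN.
Governing: weld metal.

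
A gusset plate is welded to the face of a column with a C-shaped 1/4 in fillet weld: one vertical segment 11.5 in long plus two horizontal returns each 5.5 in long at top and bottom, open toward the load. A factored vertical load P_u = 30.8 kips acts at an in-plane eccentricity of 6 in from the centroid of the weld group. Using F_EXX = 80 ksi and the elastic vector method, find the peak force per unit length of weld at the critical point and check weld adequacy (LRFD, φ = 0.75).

f_max ≈ 3.33 kip/in; adequate

Total weld length L_w = 22.5 in. Treat welds as unit-width lines.
Centroid: x̄ = 2×5.5×2.75 / 22.5 = 1.344 in from the vertical weld.
Polar moment about centroid: J = I_x + I_y = [11.5³/12 + 2×5.5×5.75²] + [11.5×1.344² + 2(5.5³/12 + 5.5×1.406²)] = 560.7 in³.
Direct shear f_v = P/L_w = 30.8 / 22.5 = 1.369 kip/in (vertical).
Torsion M = P·e = 30.8 × 6 = 184.8 kip·in.
Critical point at (x, y) = (4.156, 5.75) from centroid. f_tx = M·y/J = 1.895 kip/in; f_ty = M·x/J = 1.37 kip/in.
Resultant f_max = √[f_tx² + (f_v + f_ty)²] = √[1.895² + (1.369 + 1.37)²] = 3.33 kip/in.
Capacity per unit length: φr_n = 0.75 × 0.6 × 80 × (0.707 × 0.25) = 6.363 kip/in.
3.33 ≤ 6.363 → adequate.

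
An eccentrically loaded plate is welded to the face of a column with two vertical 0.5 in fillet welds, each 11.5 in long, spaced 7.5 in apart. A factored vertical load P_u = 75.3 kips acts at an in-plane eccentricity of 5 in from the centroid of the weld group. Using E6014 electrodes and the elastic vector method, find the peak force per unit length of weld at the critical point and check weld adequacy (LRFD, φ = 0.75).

E60XX → F_EXX = 60 ksi.
Total weld length L_w = 23 in. Treat welds as unit-width lines.
Polar moment about centroid: J = 2[d³/12 + d(b/2)²] = 2[11.5³/12 + 11.5×3.75²] = 576.9 in³.
Direct shear f_v = P/L_w = 75.3 / 23 = 3.274 kip/in (vertical).
Torsion M = P·e = 75.3 × 5 = 376.5 kip·in.
Critical point at (x, y) = (3.75, 5.75) from centroid. f_tx = M·y/J = 3.752 kip/in; f_ty = M·x/J = 2.447 kip/in.
Resultant f_max = √[f_tx² + (f_v + f_ty)²] = √[3.752² + (3.274 + 2.447)²] = 6.842 kip/in.
Capacity per unit length: φr_n = 0.75 × 0.6 × 60 × (0.707 × 0.5) = 9.544 kip/in.
6.842 ≤ 9.544 → adequate.

f_max ≈ 6.84 kip/in; adequate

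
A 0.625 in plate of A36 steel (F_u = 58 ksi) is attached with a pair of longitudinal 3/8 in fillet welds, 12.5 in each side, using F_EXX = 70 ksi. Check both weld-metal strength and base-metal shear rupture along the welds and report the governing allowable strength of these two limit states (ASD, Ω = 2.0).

R_n/Ω ≈ 139 kip (weld metal governs)

t_e = 0.707 × 0.375 = 0.2651 in; L = 25 in.
Weld metal: R_n/Ω = (1/2.0) × 0.6 × 70 × 0.2651 × 25 = 139.2 kip.
Base metal (shear rupture): R_n/Ω = (1/2.0) × 0.6 × 58 × 0.625 × 25 = 271.9 kip.
Governing: weld metal.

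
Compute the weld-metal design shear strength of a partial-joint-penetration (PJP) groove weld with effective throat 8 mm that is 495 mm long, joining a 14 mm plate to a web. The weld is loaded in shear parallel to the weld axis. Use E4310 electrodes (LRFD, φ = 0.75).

φR_n ≈ 766 kN

E43XX → F_EXX = 430 MPa.
Effective throat (given) t_e = 8 mm.
A_we = 8 × 495 = 3960 mm².
F_nw = 0.6 F_EXX = 258 MPa.
φR_n = 0.75 × 258 × 3960 × 10⁻³ = 766.3 kN.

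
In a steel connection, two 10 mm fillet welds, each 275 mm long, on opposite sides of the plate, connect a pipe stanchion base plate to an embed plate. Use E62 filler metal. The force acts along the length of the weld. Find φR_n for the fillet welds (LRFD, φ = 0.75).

φR_n ≈ 1080 kN

E62XX → F_EXX = 620 MPa.
Effective throat t_e = 0.707 × 10 = 7.07 mm.
Total length L = 550 mm; A_we = 7.07 × 550 = 3888 mm².
F_nw = 0.6 F_EXX = 0.6 × 620 = 372 MPa.
φR_n = 0.75 × 372 × 3888 × 10⁻³ = 1085 kN.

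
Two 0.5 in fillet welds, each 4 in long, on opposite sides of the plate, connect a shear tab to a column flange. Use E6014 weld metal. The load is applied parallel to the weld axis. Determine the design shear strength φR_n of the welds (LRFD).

E60XX → F_EXX = 60 ksi.
Effective throat t_e = 0.707 × 0.5 = 0.3535 in.
Total length L = 8 in; A_we = 0.3535 × 8 = 2.828 in².
F_nw = 0.6 F_EXX = 0.6 × 60 = 36 ksi.
φR_n = 0.75 × 36 × 2.828 = 76.36 kip.

φR_n ≈ 76.4 kip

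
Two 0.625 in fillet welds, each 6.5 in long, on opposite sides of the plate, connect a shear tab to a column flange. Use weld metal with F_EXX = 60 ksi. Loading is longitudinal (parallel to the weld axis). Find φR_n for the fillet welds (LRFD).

Effective throat t_e = 0.707 × 0.625 = 0.4419 in.
Total length L = 13 in; A_we = 0.4419 × 13 = 5.744 in².
F_nw = 0.6 F_EXX = 0.6 × 60 = 36 ksi.
φR_n = 0.75 × 36 × 5.744 = 155.1 kip.

φR_n ≈ 155 kip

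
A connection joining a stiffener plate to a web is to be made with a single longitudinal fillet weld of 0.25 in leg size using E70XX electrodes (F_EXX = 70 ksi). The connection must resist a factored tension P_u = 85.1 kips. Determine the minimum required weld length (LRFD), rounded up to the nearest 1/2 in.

Throat t_e = 0.707 × 0.25 = 0.1767 in.
φr_n = 0.75 × 0.6 × 70 × 0.1767 = 5.568 kips/in.
L_req = P_u / φr_n = 85.1 / 5.568 = 15.28 in total.
Round up → use L = 15.5 in.

L = 15.5 in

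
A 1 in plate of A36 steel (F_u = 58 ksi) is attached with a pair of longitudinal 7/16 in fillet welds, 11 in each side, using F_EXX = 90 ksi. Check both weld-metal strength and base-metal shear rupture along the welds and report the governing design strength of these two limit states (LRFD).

t_e = 0.707 × 0.4375 = 0.3093 in; L = 22 in.
Weld metal: φR_n = 0.75 × 0.6 × 90 × 0.3093 × 22 = 275.6 kips.
Base metal (shear rupture): φR_n = 0.75 × 0.6 × 58 × 1 × 22 = 574.2 kips.
Governing: weld metal.

φR_n ≈ 276 kips (weld metal governs)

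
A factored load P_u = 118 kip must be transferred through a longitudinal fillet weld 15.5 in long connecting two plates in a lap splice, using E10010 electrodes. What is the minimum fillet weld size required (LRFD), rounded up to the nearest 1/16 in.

w = 1/4 in

E100XX → F_EXX = 100 ksi.
Total weld length L = 15.5 in.
Required throat t_e = P_u / (φ × 0.6 F_EXX × L) = 118 / (0.75 × 0.6 × 100 × 15.5) = 0.1692 in.
Required leg w = t_e / 0.707 = 0.2393 in → use 1/4 in.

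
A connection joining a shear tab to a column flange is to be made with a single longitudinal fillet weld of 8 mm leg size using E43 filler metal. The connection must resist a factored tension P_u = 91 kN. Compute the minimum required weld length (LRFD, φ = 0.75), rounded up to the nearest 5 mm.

E43XX → F_EXX = 430 MPa.
Throat t_e = 0.707 × 8 = 5.656 mm.
φr_n = 0.75 × 0.6 × 430 × 5.656 × 10⁻³ = 1.094 kN/mm.
L_req = P_u / φr_n = 91 / 1.094 = 83.15 mm total.
Round up → use L = 85 mm.

L = 85 mm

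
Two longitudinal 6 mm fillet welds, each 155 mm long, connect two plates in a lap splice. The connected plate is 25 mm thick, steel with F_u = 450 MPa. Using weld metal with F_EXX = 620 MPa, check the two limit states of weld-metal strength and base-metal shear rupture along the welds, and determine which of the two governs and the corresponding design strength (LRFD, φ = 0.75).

φR_n ≈ 367 kN (weld metal governs)

t_e = 0.707 × 6 = 4.242 mm; L = 310 mm.
Weld metal: φR_n = 0.75 × 0.6 × 620 × 4.242 × 310 × 10⁻³ = 366.9 kN.
Base metal (shear rupture): φR_n = 0.75 × 0.6 × 450 × 25 × 310 × 10⁻³ = 1569 kN.
Governing: weld metal.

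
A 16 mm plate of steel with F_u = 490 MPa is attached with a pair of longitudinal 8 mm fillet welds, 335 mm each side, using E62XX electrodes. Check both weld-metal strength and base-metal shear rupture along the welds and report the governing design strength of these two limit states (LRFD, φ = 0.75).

E62XX → F_EXX = 620 MPa.
t_e = 0.707 × 8 = 5.656 mm; L = 670 mm.
Weld metal: φR_n = 0.75 × 0.6 × 620 × 5.656 × 670 × 10⁻³ = 1057 kN.
Base metal (shear rupture): φR_n = 0.75 × 0.6 × 490 × 16 × 670 × 10⁻³ = 2364 kN.
Governing: weld metal.

φR_n ≈ 1060 kN (weld metal governs)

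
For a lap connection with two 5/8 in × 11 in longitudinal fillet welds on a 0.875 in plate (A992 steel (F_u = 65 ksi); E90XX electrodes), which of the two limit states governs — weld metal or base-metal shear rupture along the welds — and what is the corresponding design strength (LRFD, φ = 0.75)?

φR_n ≈ 394 kip (weld metal governs)

E90XX → F_EXX = 90 ksi.
t_e = 0.707 × 0.625 = 0.4419 in; L = 22 in.
Weld metal: φR_n = 0.75 × 0.6 × 90 × 0.4419 × 22 = 393.7 kip.
Base metal (shear rupture): φR_n = 0.75 × 0.6 × 65 × 0.875 × 22 = 563.1 kip.
Governing: weld metal.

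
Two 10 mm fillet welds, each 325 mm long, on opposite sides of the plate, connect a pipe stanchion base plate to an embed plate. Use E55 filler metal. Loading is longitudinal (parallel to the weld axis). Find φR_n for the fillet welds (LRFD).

E55XX → F_EXX = 550 MPa.
Effective throat t_e = 0.707 × 10 = 7.07 mm.
Total length L = 650 mm; A_we = 7.07 × 650 = 4596 mm².
F_nw = 0.6 F_EXX = 0.6 × 550 = 330 MPa.
φR_n = 0.75 × 330 × 4596 × 10⁻³ = 1137 kN.

φR_n ≈ 1140 kN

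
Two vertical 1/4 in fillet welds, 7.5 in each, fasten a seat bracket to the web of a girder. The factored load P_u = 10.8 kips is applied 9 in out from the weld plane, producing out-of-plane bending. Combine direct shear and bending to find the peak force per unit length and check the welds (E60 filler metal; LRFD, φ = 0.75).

f_max ≈ 5.23 kip/in; NOT adequate

E60XX → F_EXX = 60 ksi.
L_w = 2 × 7.5 = 15 in; section modulus (unit throat) S = 2 × L²/6 = 18.75 in².
Direct shear f_v = P/L_w = 10.8/15 = 0.72 kip/in.
Moment M = P × e = 10.8 × 9 = 97.2 kip·in; bending f_b = M/S = 5.184 kip/in.
f_max = √(f_v² + f_b²) = √(0.72² + 5.184²) = 5.234 kip/in.
φr_n = 0.75 × 0.6 × 60 × (0.707 × 0.25) = 4.772 kip/in → NOT adequate.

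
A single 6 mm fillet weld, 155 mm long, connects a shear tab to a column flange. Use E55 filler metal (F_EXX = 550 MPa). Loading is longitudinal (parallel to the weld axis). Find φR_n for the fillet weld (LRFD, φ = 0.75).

φR_n ≈ 163 kN

Effective throat t_e = 0.707 × 6 = 4.242 mm.
Total length L = 155 mm; A_we = 4.242 × 155 = 657.5 mm².
F_nw = 0.6 F_EXX = 0.6 × 550 = 330 MPa.
φR_n = 0.75 × 330 × 657.5 × 10⁻³ = 162.7 kN.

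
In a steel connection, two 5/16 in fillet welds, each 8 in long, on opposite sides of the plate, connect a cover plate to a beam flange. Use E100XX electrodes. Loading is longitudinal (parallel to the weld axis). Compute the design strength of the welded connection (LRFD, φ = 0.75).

E100XX → F_EXX = 100 ksi.
Effective throat t_e = 0.707 × 0.3125 = 0.2209 in.
Total length L = 16 in; A_we = 0.2209 × 16 = 3.535 in².
F_nw = 0.6 F_EXX = 0.6 × 100 = 60 ksi.
φR_n = 0.75 × 60 × 3.535 = 159.1 kip.

φR_n ≈ 159 kip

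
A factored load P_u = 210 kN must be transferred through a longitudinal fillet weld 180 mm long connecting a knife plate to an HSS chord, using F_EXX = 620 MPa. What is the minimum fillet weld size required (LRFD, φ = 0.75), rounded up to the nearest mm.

Total weld length L = 180 mm.
Required throat t_e = P_u / (φ × 0.6 F_EXX × L) = 210 / (0.75 × 0.6 × 620 × 180 × 10⁻³) = 4.182 mm.
Required leg w = t_e / 0.707 = 5.915 mm → use 6 mm.

w = 6 mm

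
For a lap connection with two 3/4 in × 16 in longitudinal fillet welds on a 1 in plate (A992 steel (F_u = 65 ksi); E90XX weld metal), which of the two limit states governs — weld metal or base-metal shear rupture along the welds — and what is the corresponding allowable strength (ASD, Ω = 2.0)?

E90XX → F_EXX = 90 ksi.
t_e = 0.707 × 0.75 = 0.5302 in; L = 32 in.
Weld metal: R_n/Ω = (1/2.0) × 0.6 × 90 × 0.5302 × 32 = 458.1 kips.
Base metal (shear rupture): R_n/Ω = (1/2.0) × 0.6 × 65 × 1 × 32 = 624 kips.
Governing: weld metal.

R_n/Ω ≈ 458 kips (weld metal governs)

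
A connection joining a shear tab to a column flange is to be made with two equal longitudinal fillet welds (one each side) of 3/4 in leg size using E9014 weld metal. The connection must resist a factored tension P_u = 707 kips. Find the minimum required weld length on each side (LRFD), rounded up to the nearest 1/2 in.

E90XX → F_EXX = 90 ksi.
Throat t_e = 0.707 × 0.75 = 0.5302 in.
φr_n = 0.75 × 0.6 × 90 × 0.5302 = 21.48 kips/in.
L_req = P_u / φr_n = 707 / 21.48 = 32.92 in total.
Per side: 32.92 / 2 = 16.46 in.
Round up → use L = 16.5 in on each side.

L = 16.5 in on each side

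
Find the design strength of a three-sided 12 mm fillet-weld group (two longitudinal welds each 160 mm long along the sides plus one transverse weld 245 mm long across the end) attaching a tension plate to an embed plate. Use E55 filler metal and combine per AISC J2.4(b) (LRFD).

φR_n ≈ 1340 kN

E55XX → F_EXX = 550 MPa.
t_e = 0.707 × 12 = 8.484 mm.
R_nwl = 0.6 × 550 × 8.484 × 320 × 10⁻³ = 895.9 kN (longitudinal, 2 welds).
R_nwt = 0.6 × 550 × 8.484 × 245 × 10⁻³ = 685.9 kN (transverse, base value).
(i) R_nwl + R_nwt = 1582 kN; (ii) 0.85 R_nwl + 1.5 R_nwt = 1790 kN.
R_n = max = 1790 kN [governs: (ii)]; φR_n = 1343 kN.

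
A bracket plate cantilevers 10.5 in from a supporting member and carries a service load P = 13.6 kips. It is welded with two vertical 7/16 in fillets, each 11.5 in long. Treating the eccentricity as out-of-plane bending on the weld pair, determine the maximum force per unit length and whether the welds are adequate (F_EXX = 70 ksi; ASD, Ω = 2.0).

L_w = 2 × 11.5 = 23 in; section modulus (unit throat) S = 2 × L²/6 = 44.08 in².
Direct shear f_v = P/L_w = 13.6/23 = 0.5913 kip/in.
Moment M = P × e = 13.6 × 10.5 = 142.8 kip·in; bending f_b = M/S = 3.239 kip/in.
f_max = √(f_v² + f_b²) = √(0.5913² + 3.239²) = 3.293 kip/in.
r_n/Ω = (1/2.0) × 0.6 × 70 × (0.707 × 0.4375) = 6.496 kip/in → adequate.

f_max ≈ 3.29 kip/in; adequate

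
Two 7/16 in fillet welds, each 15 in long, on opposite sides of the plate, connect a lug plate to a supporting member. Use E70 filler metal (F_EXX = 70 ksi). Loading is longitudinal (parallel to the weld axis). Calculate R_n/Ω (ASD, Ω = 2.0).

Effective throat t_e = 0.707 × 0.4375 = 0.3093 in.
Total length L = 30 in; A_we = 0.3093 × 30 = 9.279 in².
F_nw = 0.6 F_EXX = 0.6 × 70 = 42 ksi.
R_n = 42 × 9.279 = 389.7 kips; R_n/Ω = 389.7/2.0 = 194.9 kips.

R_n/Ω ≈ 195 kips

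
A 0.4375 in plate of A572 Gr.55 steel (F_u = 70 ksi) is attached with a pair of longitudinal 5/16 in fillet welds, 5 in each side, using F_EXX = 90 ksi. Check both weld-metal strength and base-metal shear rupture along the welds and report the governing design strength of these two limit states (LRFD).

φR_n ≈ 89.5 kips (weld metal governs)

t_e = 0.707 × 0.3125 = 0.2209 in; L = 10 in.
Weld metal: φR_n = 0.75 × 0.6 × 90 × 0.2209 × 10 = 89.48 kips.
Base metal (shear rupture): φR_n = 0.75 × 0.6 × 70 × 0.4375 × 10 = 137.8 kips.
Governing: weld metal.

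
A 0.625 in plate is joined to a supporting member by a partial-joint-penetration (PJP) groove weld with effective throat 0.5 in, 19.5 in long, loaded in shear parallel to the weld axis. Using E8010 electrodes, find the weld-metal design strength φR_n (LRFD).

E80XX → F_EXX = 80 ksi.
Effective throat (given) t_e = 0.5 in.
A_we = 0.5 × 19.5 = 9.75 in².
F_nw = 0.6 F_EXX = 48 ksi.
φR_n = 0.75 × 48 × 9.75 = 351 kips.

φR_n ≈ 351 kips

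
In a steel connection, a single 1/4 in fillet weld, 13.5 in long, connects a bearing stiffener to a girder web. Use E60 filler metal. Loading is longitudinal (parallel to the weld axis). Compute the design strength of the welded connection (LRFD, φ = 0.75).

φR_n ≈ 64.4 kips

E60XX → F_EXX = 60 ksi.
Effective throat t_e = 0.707 × 0.25 = 0.1767 in.
Total length L = 13.5 in; A_we = 0.1767 × 13.5 = 2.386 in².
F_nw = 0.6 F_EXX = 0.6 × 60 = 36 ksi.
φR_n = 0.75 × 36 × 2.386 = 64.43 kips.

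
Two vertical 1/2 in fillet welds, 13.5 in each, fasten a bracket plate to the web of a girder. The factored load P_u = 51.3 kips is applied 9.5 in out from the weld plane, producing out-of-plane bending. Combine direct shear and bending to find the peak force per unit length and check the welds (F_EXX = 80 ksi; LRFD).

f_max ≈ 8.24 kip/in; adequate

L_w = 2 × 13.5 = 27 in; section modulus (unit throat) S = 2 × L²/6 = 60.75 in².
Direct shear f_v = P/L_w = 51.3/27 = 1.9 kip/in.
Moment M = P × e = 51.3 × 9.5 = 487.35 kip·in; bending f_b = M/S = 8.022 kip/in.
f_max = √(f_v² + f_b²) = √(1.9² + 8.022²) = 8.244 kip/in.
φr_n = 0.75 × 0.6 × 80 × (0.707 × 0.5) = 12.73 kip/in → adequate.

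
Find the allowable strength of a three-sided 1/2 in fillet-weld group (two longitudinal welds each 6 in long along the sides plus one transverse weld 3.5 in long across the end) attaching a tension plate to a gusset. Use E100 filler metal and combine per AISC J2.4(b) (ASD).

E100XX → F_EXX = 100 ksi.
t_e = 0.707 × 0.5 = 0.3535 in.
R_nwl = 0.6 × 100 × 0.3535 × 12 = 254.5 kips (longitudinal, 2 welds).
R_nwt = 0.6 × 100 × 0.3535 × 3.5 = 74.23 kips (transverse, base value).
(i) R_nwl + R_nwt = 328.8 kips; (ii) 0.85 R_nwl + 1.5 R_nwt = 327.7 kips.
R_n = max = 328.8 kips [governs: (i)]; R_n/Ω = 164.4 kips.

R_n/Ω ≈ 164 kips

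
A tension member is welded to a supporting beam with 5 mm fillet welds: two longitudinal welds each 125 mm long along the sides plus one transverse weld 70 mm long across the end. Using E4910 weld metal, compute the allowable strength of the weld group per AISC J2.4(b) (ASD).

E49XX → F_EXX = 490 MPa.
t_e = 0.707 × 5 = 3.535 mm.
R_nwl = 0.6 × 490 × 3.535 × 250 × 10⁻³ = 259.8 kN (longitudinal, 2 welds).
R_nwt = 0.6 × 490 × 3.535 × 70 × 10⁻³ = 72.75 kN (transverse, base value).
(i) R_nwl + R_nwt = 332.6 kN; (ii) 0.85 R_nwl + 1.5 R_nwt = 330 kN.
R_n = max = 332.6 kN [governs: (i)]; R_n/Ω = 166.3 kN.

R_n/Ω ≈ 166 kN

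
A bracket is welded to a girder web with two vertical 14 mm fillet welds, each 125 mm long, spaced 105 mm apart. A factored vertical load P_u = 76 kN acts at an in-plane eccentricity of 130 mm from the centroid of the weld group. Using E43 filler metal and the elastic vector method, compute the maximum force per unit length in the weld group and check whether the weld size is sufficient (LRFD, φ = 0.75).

E43XX → F_EXX = 430 MPa.
Total weld length L_w = 250 mm. Treat welds as unit-width lines.
Polar moment about centroid: J = 2[d³/12 + d(b/2)²] = 2[125³/12 + 125×52.5²] = 1015000 mm³.
Direct shear f_v = P/L_w = 76×10³ / 250 = 304 N/mm (vertical).
Torsion M = P·e = 76×10³ × 130 = 9880000 N·mm.
Critical point at (x, y) = (52.5, 62.5) from centroid. f_tx = M·y/J = 608.6 N/mm; f_ty = M·x/J = 511.2 N/mm.
Resultant f_max = √[f_tx² + (f_v + f_ty)²] = √[608.6² + (304 + 511.2)²] = 1017 N/mm.
Capacity per unit length: φr_n = 0.75 × 0.6 × 430 × (0.707 × 14) = 1915 N/mm.
1017 ≤ 1915 → adequate.

f_max ≈ 1020 N/mm; adequate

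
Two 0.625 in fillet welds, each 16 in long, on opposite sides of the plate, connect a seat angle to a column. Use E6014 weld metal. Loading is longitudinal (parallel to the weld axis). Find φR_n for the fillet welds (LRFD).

φR_n ≈ 382 kip

E60XX → F_EXX = 60 ksi.
Effective throat t_e = 0.707 × 0.625 = 0.4419 in.
Total length L = 32 in; A_we = 0.4419 × 32 = 14.14 in².
F_nw = 0.6 F_EXX = 0.6 × 60 = 36 ksi.
φR_n = 0.75 × 36 × 14.14 = 381.8 kip.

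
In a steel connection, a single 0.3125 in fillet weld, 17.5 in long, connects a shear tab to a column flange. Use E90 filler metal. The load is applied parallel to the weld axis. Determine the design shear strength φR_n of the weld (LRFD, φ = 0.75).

φR_n ≈ 157 kip

E90XX → F_EXX = 90 ksi.
Effective throat t_e = 0.707 × 0.3125 = 0.2209 in.
Total length L = 17.5 in; A_we = 0.2209 × 17.5 = 3.866 in².
F_nw = 0.6 F_EXX = 0.6 × 90 = 54 ksi.
φR_n = 0.75 × 54 × 3.866 = 156.6 kip.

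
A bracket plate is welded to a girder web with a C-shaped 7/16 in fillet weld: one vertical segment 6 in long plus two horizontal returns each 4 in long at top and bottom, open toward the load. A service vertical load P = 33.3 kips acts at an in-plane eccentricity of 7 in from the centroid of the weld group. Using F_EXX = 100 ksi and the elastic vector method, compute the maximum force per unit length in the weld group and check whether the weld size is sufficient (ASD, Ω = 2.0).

f_max ≈ 10.2 kip/in; NOT adequate

Total weld length L_w = 14 in. Treat welds as unit-width lines.
Centroid: x̄ = 2×4×2 / 14 = 1.143 in from the vertical weld.
Polar moment about centroid: J = I_x + I_y = [6³/12 + 2×4×3²] + [6×1.143² + 2(4³/12 + 4×0.8571²)] = 114.4 in³.
Direct shear f_v = P/L_w = 33.3 / 14 = 2.379 kip/in (vertical).
Torsion M = P·e = 33.3 × 7 = 233.1 kip·in.
Critical point at (x, y) = (2.857, 3) from centroid. f_tx = M·y/J = 6.114 kip/in; f_ty = M·x/J = 5.823 kip/in.
Resultant f_max = √[f_tx² + (f_v + f_ty)²] = √[6.114² + (2.379 + 5.823)²] = 10.23 kip/in.
Capacity per unit length: r_n/Ω = (1/2.0) × 0.6 × 100 × (0.707 × 0.4375) = 9.279 kip/in.
10.23 > 9.279 → NOT adequate.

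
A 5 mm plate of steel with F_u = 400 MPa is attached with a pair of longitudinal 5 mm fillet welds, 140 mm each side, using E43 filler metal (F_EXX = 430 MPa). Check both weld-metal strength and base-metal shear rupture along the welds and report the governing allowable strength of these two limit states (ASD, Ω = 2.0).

R_n/Ω ≈ 128 kN (weld metal governs)

t_e = 0.707 × 5 = 3.535 mm; L = 280 mm.
Weld metal: R_n/Ω = (1/2.0) × 0.6 × 430 × 3.535 × 280 × 10⁻³ = 127.7 kN.
Base metal (shear rupture): R_n/Ω = (1/2.0) × 0.6 × 400 × 5 × 280 × 10⁻³ = 168 kN.
Governing: weld metal.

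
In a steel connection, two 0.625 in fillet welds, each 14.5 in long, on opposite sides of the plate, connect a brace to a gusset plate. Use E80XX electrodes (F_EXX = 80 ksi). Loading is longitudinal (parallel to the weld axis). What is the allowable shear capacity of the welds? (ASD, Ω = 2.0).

R_n/Ω ≈ 308 kips

Effective throat t_e = 0.707 × 0.625 = 0.4419 in.
Total length L = 29 in; A_we = 0.4419 × 29 = 12.81 in².
F_nw = 0.6 F_EXX = 0.6 × 80 = 48 ksi.
R_n = 48 × 12.81 = 615.1 kips; R_n/Ω = 615.1/2.0 = 307.5 kips.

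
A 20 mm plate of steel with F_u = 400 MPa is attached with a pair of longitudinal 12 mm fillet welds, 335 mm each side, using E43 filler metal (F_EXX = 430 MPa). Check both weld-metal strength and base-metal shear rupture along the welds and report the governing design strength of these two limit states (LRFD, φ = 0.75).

φR_n ≈ 1100 kN (weld metal governs)

t_e = 0.707 × 12 = 8.484 mm; L = 670 mm.
Weld metal: φR_n = 0.75 × 0.6 × 430 × 8.484 × 670 × 10⁻³ = 1100 kN.
Base metal (shear rupture): φR_n = 0.75 × 0.6 × 400 × 20 × 670 × 10⁻³ = 2412 kN.
Governing: weld metal.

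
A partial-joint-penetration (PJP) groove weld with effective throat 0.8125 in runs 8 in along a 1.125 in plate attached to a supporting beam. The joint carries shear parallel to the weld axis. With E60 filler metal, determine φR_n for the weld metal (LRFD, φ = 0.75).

E60XX → F_EXX = 60 ksi.
Effective throat (given) t_e = 0.8125 in.
A_we = 0.8125 × 8 = 6.5 in².
F_nw = 0.6 F_EXX = 36 ksi.
φR_n = 0.75 × 36 × 6.5 = 175.5 kip.

φR_n ≈ 176 kip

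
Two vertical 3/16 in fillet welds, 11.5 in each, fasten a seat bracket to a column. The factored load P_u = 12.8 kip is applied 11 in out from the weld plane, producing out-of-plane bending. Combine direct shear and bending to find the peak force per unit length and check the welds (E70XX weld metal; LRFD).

f_max ≈ 3.24 kip/in; adequate

E70XX → F_EXX = 70 ksi.
L_w = 2 × 11.5 = 23 in; section modulus (unit throat) S = 2 × L²/6 = 44.08 in².
Direct shear f_v = P/L_w = 12.8/23 = 0.5565 kip/in.
Moment M = P × e = 12.8 × 11 = 140.8 kip·in; bending f_b = M/S = 3.194 kip/in.
f_max = √(f_v² + f_b²) = √(0.5565² + 3.194²) = 3.242 kip/in.
φr_n = 0.75 × 0.6 × 70 × (0.707 × 0.1875) = 4.176 kip/in → adequate.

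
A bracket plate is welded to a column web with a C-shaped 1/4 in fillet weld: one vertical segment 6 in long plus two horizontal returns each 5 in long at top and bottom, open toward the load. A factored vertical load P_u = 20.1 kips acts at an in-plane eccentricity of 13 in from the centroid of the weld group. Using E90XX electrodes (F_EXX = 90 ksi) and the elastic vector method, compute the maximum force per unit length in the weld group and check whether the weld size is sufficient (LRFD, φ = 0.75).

Total weld length L_w = 16 in. Treat welds as unit-width lines.
Centroid: x̄ = 2×5×2.5 / 16 = 1.562 in from the vertical weld.
Polar moment about centroid: J = I_x + I_y = [6³/12 + 2×5×3²] + [6×1.562² + 2(5³/12 + 5×0.9375²)] = 152.3 in³.
Direct shear f_v = P/L_w = 20.1 / 16 = 1.256 kip/in (vertical).
Torsion M = P·e = 20.1 × 13 = 261.3 kip·in.
Critical point at (x, y) = (3.438, 3) from centroid. f_tx = M·y/J = 5.148 kip/in; f_ty = M·x/J = 5.899 kip/in.
Resultant f_max = √[f_tx² + (f_v + f_ty)²] = √[5.148² + (1.256 + 5.899)²] = 8.815 kip/in.
Capacity per unit length: φr_n = 0.75 × 0.6 × 90 × (0.707 × 0.25) = 7.158 kip/in.
8.815 > 7.158 → NOT adequate.

f_max ≈ 8.81 kip/in; NOT adequate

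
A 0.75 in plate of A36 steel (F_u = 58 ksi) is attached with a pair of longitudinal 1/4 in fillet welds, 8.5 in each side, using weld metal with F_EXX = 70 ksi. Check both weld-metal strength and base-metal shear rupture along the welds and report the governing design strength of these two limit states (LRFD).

φR_n ≈ 94.6 kips (weld metal governs)

t_e = 0.707 × 0.25 = 0.1767 in; L = 17 in.
Weld metal: φR_n = 0.75 × 0.6 × 70 × 0.1767 × 17 = 94.65 kips.
Base metal (shear rupture): φR_n = 0.75 × 0.6 × 58 × 0.75 × 17 = 332.8 kips.
Governing: weld metal.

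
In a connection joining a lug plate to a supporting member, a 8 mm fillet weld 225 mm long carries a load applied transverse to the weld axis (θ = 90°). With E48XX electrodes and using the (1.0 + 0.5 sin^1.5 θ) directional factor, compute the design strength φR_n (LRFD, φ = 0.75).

φR_n ≈ 412 kN

E48XX → F_EXX = 480 MPa.
t_e = 0.707 × 8 = 5.656 mm; A_we = 5.656 × 225 = 1273 mm².
Directional factor: 1.0 + 0.5 sin^1.5(90°) = 1.5.
F_nw = 0.6 × 480 × 1.5 = 432 MPa.
φR_n = 0.75 × 432 × 1273 × 10⁻³ = 412.3 kN.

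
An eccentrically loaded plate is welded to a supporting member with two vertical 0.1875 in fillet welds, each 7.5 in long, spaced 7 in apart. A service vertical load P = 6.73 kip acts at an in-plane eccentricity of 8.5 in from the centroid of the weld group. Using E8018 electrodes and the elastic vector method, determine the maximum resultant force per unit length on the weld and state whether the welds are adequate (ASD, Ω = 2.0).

f_max ≈ 1.5 kip/in; adequate

E80XX → F_EXX = 80 ksi.
Total weld length L_w = 15 in. Treat welds as unit-width lines.
Polar moment about centroid: J = 2[d³/12 + d(b/2)²] = 2[7.5³/12 + 7.5×3.5²] = 254.1 in³.
Direct shear f_v = P/L_w = 6.73 / 15 = 0.4487 kip/in (vertical).
Torsion M = P·e = 6.73 × 8.5 = 57.205 kip·in.
Critical point at (x, y) = (3.5, 3.75) from centroid. f_tx = M·y/J = 0.8444 kip/in; f_ty = M·x/J = 0.7881 kip/in.
Resultant f_max = √[f_tx² + (f_v + f_ty)²] = √[0.8444² + (0.4487 + 0.7881)²] = 1.497 kip/in.
Capacity per unit length: r_n/Ω = (1/2.0) × 0.6 × 80 × (0.707 × 0.1875) = 3.181 kip/in.
1.497 ≤ 3.181 → adequate.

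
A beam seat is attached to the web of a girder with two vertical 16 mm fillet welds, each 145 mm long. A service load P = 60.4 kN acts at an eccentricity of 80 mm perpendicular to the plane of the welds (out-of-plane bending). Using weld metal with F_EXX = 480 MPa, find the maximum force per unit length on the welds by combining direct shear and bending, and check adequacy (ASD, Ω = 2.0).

L_w = 2 × 145 = 290 mm; section modulus (unit throat) S = 2 × L²/6 = 7008 mm².
Direct shear f_v = P/L_w = 60.4×10³/290 = 208.3 N/mm.
Moment M = P × e = 60.4×10³ × 80 = 4832000 N·mm; bending f_b = M/S = 689.5 N/mm.
f_max = √(f_v² + f_b²) = √(208.3² + 689.5²) = 720.2 N/mm.
r_n/Ω = (1/2.0) × 0.6 × 480 × (0.707 × 16) = 1629 N/mm → adequate.

f_max ≈ 720 N/mm; adequate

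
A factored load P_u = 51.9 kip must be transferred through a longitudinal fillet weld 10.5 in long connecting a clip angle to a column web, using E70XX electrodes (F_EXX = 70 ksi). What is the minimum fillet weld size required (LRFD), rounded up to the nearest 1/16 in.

Total weld length L = 10.5 in.
Required throat t_e = P_u / (φ × 0.6 F_EXX × L) = 51.9 / (0.75 × 0.6 × 70 × 10.5) = 0.1569 in.
Required leg w = t_e / 0.707 = 0.2219 in → use 1/4 in.

w = 1/4 in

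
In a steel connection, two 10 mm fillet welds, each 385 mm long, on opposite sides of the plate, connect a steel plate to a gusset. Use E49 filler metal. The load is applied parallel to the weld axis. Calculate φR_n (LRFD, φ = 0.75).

φR_n ≈ 1200 kN

E49XX → F_EXX = 490 MPa.
Effective throat t_e = 0.707 × 10 = 7.07 mm.
Total length L = 770 mm; A_we = 7.07 × 770 = 5444 mm².
F_nw = 0.6 F_EXX = 0.6 × 490 = 294 MPa.
φR_n = 0.75 × 294 × 5444 × 10⁻³ = 1200 kN.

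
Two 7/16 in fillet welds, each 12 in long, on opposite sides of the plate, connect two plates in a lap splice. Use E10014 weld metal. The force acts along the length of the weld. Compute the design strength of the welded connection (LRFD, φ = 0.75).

φR_n ≈ 334 kip

E100XX → F_EXX = 100 ksi.
Effective throat t_e = 0.707 × 0.4375 = 0.3093 in.
Total length L = 24 in; A_we = 0.3093 × 24 = 7.423 in².
F_nw = 0.6 F_EXX = 0.6 × 100 = 60 ksi.
φR_n = 0.75 × 60 × 7.423 = 334.1 kip.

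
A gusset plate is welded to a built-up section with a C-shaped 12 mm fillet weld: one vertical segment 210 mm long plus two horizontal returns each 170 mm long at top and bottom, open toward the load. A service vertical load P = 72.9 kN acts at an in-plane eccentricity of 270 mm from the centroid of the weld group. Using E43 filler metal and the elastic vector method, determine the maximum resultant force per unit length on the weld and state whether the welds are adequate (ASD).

E43XX → F_EXX = 430 MPa.
Total weld length L_w = 550 mm. Treat welds as unit-width lines.
Centroid: x̄ = 2×170×85 / 550 = 52.55 mm from the vertical weld.
Polar moment about centroid: J = I_x + I_y = [210³/12 + 2×170×105²] + [210×52.55² + 2(170³/12 + 170×32.45²)] = 6277000 mm³.
Direct shear f_v = P/L_w = 72.9×10³ / 550 = 132.5 N/mm (vertical).
Torsion M = P·e = 72.9×10³ × 270 = 19683000 N·mm.
Critical point at (x, y) = (117.5, 105) from centroid. f_tx = M·y/J = 329.3 N/mm; f_ty = M·x/J = 368.3 N/mm.
Resultant f_max = √[f_tx² + (f_v + f_ty)²] = √[329.3² + (132.5 + 368.3)²] = 599.4 N/mm.
Capacity per unit length: r_n/Ω = (1/2.0) × 0.6 × 430 × (0.707 × 12) = 1094 N/mm.
599.4 ≤ 1094 → adequate.

f_max ≈ 599 N/mm; adequate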